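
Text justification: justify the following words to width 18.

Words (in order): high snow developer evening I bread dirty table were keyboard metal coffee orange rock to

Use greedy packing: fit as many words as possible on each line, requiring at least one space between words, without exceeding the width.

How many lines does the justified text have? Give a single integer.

Answer: 7

Derivation:
Line 1: ['high', 'snow'] (min_width=9, slack=9)
Line 2: ['developer', 'evening'] (min_width=17, slack=1)
Line 3: ['I', 'bread', 'dirty'] (min_width=13, slack=5)
Line 4: ['table', 'were'] (min_width=10, slack=8)
Line 5: ['keyboard', 'metal'] (min_width=14, slack=4)
Line 6: ['coffee', 'orange', 'rock'] (min_width=18, slack=0)
Line 7: ['to'] (min_width=2, slack=16)
Total lines: 7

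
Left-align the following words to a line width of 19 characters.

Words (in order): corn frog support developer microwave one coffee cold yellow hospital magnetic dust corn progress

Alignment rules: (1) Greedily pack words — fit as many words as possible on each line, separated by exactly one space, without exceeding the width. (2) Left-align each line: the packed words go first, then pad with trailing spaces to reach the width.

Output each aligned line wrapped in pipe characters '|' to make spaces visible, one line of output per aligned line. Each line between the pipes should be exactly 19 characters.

Answer: |corn frog support  |
|developer microwave|
|one coffee cold    |
|yellow hospital    |
|magnetic dust corn |
|progress           |

Derivation:
Line 1: ['corn', 'frog', 'support'] (min_width=17, slack=2)
Line 2: ['developer', 'microwave'] (min_width=19, slack=0)
Line 3: ['one', 'coffee', 'cold'] (min_width=15, slack=4)
Line 4: ['yellow', 'hospital'] (min_width=15, slack=4)
Line 5: ['magnetic', 'dust', 'corn'] (min_width=18, slack=1)
Line 6: ['progress'] (min_width=8, slack=11)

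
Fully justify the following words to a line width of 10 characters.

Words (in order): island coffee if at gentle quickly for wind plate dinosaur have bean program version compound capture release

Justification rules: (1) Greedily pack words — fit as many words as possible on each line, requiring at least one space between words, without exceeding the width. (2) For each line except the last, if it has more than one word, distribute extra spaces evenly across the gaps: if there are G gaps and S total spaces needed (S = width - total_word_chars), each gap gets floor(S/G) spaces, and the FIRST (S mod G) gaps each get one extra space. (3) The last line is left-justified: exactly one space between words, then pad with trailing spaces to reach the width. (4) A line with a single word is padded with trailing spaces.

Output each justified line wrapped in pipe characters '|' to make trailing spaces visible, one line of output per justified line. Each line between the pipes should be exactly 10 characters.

Answer: |island    |
|coffee  if|
|at  gentle|
|quickly   |
|for   wind|
|plate     |
|dinosaur  |
|have  bean|
|program   |
|version   |
|compound  |
|capture   |
|release   |

Derivation:
Line 1: ['island'] (min_width=6, slack=4)
Line 2: ['coffee', 'if'] (min_width=9, slack=1)
Line 3: ['at', 'gentle'] (min_width=9, slack=1)
Line 4: ['quickly'] (min_width=7, slack=3)
Line 5: ['for', 'wind'] (min_width=8, slack=2)
Line 6: ['plate'] (min_width=5, slack=5)
Line 7: ['dinosaur'] (min_width=8, slack=2)
Line 8: ['have', 'bean'] (min_width=9, slack=1)
Line 9: ['program'] (min_width=7, slack=3)
Line 10: ['version'] (min_width=7, slack=3)
Line 11: ['compound'] (min_width=8, slack=2)
Line 12: ['capture'] (min_width=7, slack=3)
Line 13: ['release'] (min_width=7, slack=3)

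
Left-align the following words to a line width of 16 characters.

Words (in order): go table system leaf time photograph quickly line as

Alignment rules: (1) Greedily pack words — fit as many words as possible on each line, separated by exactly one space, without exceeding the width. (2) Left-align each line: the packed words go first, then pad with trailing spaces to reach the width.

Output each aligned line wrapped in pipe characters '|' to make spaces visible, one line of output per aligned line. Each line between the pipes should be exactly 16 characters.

Answer: |go table system |
|leaf time       |
|photograph      |
|quickly line as |

Derivation:
Line 1: ['go', 'table', 'system'] (min_width=15, slack=1)
Line 2: ['leaf', 'time'] (min_width=9, slack=7)
Line 3: ['photograph'] (min_width=10, slack=6)
Line 4: ['quickly', 'line', 'as'] (min_width=15, slack=1)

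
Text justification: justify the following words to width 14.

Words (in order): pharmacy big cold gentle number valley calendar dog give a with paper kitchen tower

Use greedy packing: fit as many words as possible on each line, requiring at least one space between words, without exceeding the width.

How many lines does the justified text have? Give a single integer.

Answer: 7

Derivation:
Line 1: ['pharmacy', 'big'] (min_width=12, slack=2)
Line 2: ['cold', 'gentle'] (min_width=11, slack=3)
Line 3: ['number', 'valley'] (min_width=13, slack=1)
Line 4: ['calendar', 'dog'] (min_width=12, slack=2)
Line 5: ['give', 'a', 'with'] (min_width=11, slack=3)
Line 6: ['paper', 'kitchen'] (min_width=13, slack=1)
Line 7: ['tower'] (min_width=5, slack=9)
Total lines: 7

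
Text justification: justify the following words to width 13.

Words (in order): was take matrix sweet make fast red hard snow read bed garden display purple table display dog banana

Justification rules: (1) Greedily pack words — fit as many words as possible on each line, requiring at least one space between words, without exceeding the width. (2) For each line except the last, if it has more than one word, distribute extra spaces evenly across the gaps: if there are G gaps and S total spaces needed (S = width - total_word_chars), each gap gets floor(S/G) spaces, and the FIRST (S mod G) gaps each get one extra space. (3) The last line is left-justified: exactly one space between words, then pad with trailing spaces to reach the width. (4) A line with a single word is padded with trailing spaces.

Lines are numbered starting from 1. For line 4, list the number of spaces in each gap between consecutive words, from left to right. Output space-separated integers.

Line 1: ['was', 'take'] (min_width=8, slack=5)
Line 2: ['matrix', 'sweet'] (min_width=12, slack=1)
Line 3: ['make', 'fast', 'red'] (min_width=13, slack=0)
Line 4: ['hard', 'snow'] (min_width=9, slack=4)
Line 5: ['read', 'bed'] (min_width=8, slack=5)
Line 6: ['garden'] (min_width=6, slack=7)
Line 7: ['display'] (min_width=7, slack=6)
Line 8: ['purple', 'table'] (min_width=12, slack=1)
Line 9: ['display', 'dog'] (min_width=11, slack=2)
Line 10: ['banana'] (min_width=6, slack=7)

Answer: 5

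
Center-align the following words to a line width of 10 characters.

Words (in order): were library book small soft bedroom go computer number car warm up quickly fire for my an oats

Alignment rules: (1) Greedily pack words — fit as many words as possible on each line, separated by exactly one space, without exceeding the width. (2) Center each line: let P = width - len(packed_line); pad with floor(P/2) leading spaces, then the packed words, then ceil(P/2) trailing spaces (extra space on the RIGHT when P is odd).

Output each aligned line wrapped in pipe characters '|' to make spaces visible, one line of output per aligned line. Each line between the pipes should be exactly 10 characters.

Answer: |   were   |
| library  |
|book small|
|   soft   |
|bedroom go|
| computer |
|number car|
| warm up  |
| quickly  |
| fire for |
|my an oats|

Derivation:
Line 1: ['were'] (min_width=4, slack=6)
Line 2: ['library'] (min_width=7, slack=3)
Line 3: ['book', 'small'] (min_width=10, slack=0)
Line 4: ['soft'] (min_width=4, slack=6)
Line 5: ['bedroom', 'go'] (min_width=10, slack=0)
Line 6: ['computer'] (min_width=8, slack=2)
Line 7: ['number', 'car'] (min_width=10, slack=0)
Line 8: ['warm', 'up'] (min_width=7, slack=3)
Line 9: ['quickly'] (min_width=7, slack=3)
Line 10: ['fire', 'for'] (min_width=8, slack=2)
Line 11: ['my', 'an', 'oats'] (min_width=10, slack=0)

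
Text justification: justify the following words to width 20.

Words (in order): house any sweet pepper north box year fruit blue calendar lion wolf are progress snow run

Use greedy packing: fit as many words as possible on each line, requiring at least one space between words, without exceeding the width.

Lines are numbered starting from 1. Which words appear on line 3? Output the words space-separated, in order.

Line 1: ['house', 'any', 'sweet'] (min_width=15, slack=5)
Line 2: ['pepper', 'north', 'box'] (min_width=16, slack=4)
Line 3: ['year', 'fruit', 'blue'] (min_width=15, slack=5)
Line 4: ['calendar', 'lion', 'wolf'] (min_width=18, slack=2)
Line 5: ['are', 'progress', 'snow'] (min_width=17, slack=3)
Line 6: ['run'] (min_width=3, slack=17)

Answer: year fruit blue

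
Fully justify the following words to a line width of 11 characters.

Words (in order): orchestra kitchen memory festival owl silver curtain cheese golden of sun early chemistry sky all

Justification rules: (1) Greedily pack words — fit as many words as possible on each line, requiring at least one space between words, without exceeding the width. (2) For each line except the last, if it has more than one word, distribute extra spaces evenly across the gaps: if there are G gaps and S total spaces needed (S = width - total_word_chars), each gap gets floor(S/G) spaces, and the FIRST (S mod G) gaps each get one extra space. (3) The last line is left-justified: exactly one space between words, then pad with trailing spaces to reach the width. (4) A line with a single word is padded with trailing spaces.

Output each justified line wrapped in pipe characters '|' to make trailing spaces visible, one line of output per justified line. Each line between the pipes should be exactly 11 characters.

Answer: |orchestra  |
|kitchen    |
|memory     |
|festival   |
|owl  silver|
|curtain    |
|cheese     |
|golden   of|
|sun   early|
|chemistry  |
|sky all    |

Derivation:
Line 1: ['orchestra'] (min_width=9, slack=2)
Line 2: ['kitchen'] (min_width=7, slack=4)
Line 3: ['memory'] (min_width=6, slack=5)
Line 4: ['festival'] (min_width=8, slack=3)
Line 5: ['owl', 'silver'] (min_width=10, slack=1)
Line 6: ['curtain'] (min_width=7, slack=4)
Line 7: ['cheese'] (min_width=6, slack=5)
Line 8: ['golden', 'of'] (min_width=9, slack=2)
Line 9: ['sun', 'early'] (min_width=9, slack=2)
Line 10: ['chemistry'] (min_width=9, slack=2)
Line 11: ['sky', 'all'] (min_width=7, slack=4)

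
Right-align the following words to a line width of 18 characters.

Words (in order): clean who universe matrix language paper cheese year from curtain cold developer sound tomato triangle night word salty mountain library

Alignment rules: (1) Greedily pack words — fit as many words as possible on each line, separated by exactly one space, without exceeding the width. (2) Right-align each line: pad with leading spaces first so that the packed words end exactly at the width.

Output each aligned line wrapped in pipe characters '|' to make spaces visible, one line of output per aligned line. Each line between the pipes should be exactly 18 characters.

Line 1: ['clean', 'who', 'universe'] (min_width=18, slack=0)
Line 2: ['matrix', 'language'] (min_width=15, slack=3)
Line 3: ['paper', 'cheese', 'year'] (min_width=17, slack=1)
Line 4: ['from', 'curtain', 'cold'] (min_width=17, slack=1)
Line 5: ['developer', 'sound'] (min_width=15, slack=3)
Line 6: ['tomato', 'triangle'] (min_width=15, slack=3)
Line 7: ['night', 'word', 'salty'] (min_width=16, slack=2)
Line 8: ['mountain', 'library'] (min_width=16, slack=2)

Answer: |clean who universe|
|   matrix language|
| paper cheese year|
| from curtain cold|
|   developer sound|
|   tomato triangle|
|  night word salty|
|  mountain library|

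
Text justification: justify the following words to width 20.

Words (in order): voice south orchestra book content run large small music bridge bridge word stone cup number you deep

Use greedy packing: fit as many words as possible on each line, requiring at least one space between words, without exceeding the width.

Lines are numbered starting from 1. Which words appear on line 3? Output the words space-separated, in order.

Answer: content run large

Derivation:
Line 1: ['voice', 'south'] (min_width=11, slack=9)
Line 2: ['orchestra', 'book'] (min_width=14, slack=6)
Line 3: ['content', 'run', 'large'] (min_width=17, slack=3)
Line 4: ['small', 'music', 'bridge'] (min_width=18, slack=2)
Line 5: ['bridge', 'word', 'stone'] (min_width=17, slack=3)
Line 6: ['cup', 'number', 'you', 'deep'] (min_width=19, slack=1)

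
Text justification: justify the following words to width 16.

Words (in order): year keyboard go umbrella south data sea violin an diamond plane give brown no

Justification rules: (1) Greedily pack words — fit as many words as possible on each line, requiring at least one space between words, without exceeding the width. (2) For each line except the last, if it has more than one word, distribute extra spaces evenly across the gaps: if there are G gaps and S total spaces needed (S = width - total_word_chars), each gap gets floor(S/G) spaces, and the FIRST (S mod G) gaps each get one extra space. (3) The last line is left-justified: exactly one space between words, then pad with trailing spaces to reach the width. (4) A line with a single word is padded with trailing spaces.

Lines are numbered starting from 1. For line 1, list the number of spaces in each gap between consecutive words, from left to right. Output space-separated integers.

Line 1: ['year', 'keyboard', 'go'] (min_width=16, slack=0)
Line 2: ['umbrella', 'south'] (min_width=14, slack=2)
Line 3: ['data', 'sea', 'violin'] (min_width=15, slack=1)
Line 4: ['an', 'diamond', 'plane'] (min_width=16, slack=0)
Line 5: ['give', 'brown', 'no'] (min_width=13, slack=3)

Answer: 1 1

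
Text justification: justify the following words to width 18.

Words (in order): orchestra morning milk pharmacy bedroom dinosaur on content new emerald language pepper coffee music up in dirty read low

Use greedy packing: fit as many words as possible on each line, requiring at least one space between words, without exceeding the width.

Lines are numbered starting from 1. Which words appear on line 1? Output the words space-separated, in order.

Line 1: ['orchestra', 'morning'] (min_width=17, slack=1)
Line 2: ['milk', 'pharmacy'] (min_width=13, slack=5)
Line 3: ['bedroom', 'dinosaur'] (min_width=16, slack=2)
Line 4: ['on', 'content', 'new'] (min_width=14, slack=4)
Line 5: ['emerald', 'language'] (min_width=16, slack=2)
Line 6: ['pepper', 'coffee'] (min_width=13, slack=5)
Line 7: ['music', 'up', 'in', 'dirty'] (min_width=17, slack=1)
Line 8: ['read', 'low'] (min_width=8, slack=10)

Answer: orchestra morning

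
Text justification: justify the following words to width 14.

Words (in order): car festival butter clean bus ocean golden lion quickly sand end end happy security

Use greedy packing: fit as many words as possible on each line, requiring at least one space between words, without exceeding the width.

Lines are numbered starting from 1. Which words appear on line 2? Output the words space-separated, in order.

Answer: butter clean

Derivation:
Line 1: ['car', 'festival'] (min_width=12, slack=2)
Line 2: ['butter', 'clean'] (min_width=12, slack=2)
Line 3: ['bus', 'ocean'] (min_width=9, slack=5)
Line 4: ['golden', 'lion'] (min_width=11, slack=3)
Line 5: ['quickly', 'sand'] (min_width=12, slack=2)
Line 6: ['end', 'end', 'happy'] (min_width=13, slack=1)
Line 7: ['security'] (min_width=8, slack=6)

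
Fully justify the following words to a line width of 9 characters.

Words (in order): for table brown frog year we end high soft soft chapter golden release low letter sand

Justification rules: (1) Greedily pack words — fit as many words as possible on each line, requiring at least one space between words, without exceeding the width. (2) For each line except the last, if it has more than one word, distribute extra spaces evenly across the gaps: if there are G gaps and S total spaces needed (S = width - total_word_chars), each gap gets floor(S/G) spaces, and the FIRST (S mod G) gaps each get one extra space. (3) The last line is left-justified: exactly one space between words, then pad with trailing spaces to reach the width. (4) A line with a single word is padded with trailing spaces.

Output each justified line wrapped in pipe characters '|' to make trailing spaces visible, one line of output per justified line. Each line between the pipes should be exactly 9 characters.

Answer: |for table|
|brown    |
|frog year|
|we    end|
|high soft|
|soft     |
|chapter  |
|golden   |
|release  |
|low      |
|letter   |
|sand     |

Derivation:
Line 1: ['for', 'table'] (min_width=9, slack=0)
Line 2: ['brown'] (min_width=5, slack=4)
Line 3: ['frog', 'year'] (min_width=9, slack=0)
Line 4: ['we', 'end'] (min_width=6, slack=3)
Line 5: ['high', 'soft'] (min_width=9, slack=0)
Line 6: ['soft'] (min_width=4, slack=5)
Line 7: ['chapter'] (min_width=7, slack=2)
Line 8: ['golden'] (min_width=6, slack=3)
Line 9: ['release'] (min_width=7, slack=2)
Line 10: ['low'] (min_width=3, slack=6)
Line 11: ['letter'] (min_width=6, slack=3)
Line 12: ['sand'] (min_width=4, slack=5)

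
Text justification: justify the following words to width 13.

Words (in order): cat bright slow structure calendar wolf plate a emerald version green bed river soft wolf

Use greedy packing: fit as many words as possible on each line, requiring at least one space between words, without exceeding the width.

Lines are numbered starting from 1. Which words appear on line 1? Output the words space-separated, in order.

Line 1: ['cat', 'bright'] (min_width=10, slack=3)
Line 2: ['slow'] (min_width=4, slack=9)
Line 3: ['structure'] (min_width=9, slack=4)
Line 4: ['calendar', 'wolf'] (min_width=13, slack=0)
Line 5: ['plate', 'a'] (min_width=7, slack=6)
Line 6: ['emerald'] (min_width=7, slack=6)
Line 7: ['version', 'green'] (min_width=13, slack=0)
Line 8: ['bed', 'river'] (min_width=9, slack=4)
Line 9: ['soft', 'wolf'] (min_width=9, slack=4)

Answer: cat bright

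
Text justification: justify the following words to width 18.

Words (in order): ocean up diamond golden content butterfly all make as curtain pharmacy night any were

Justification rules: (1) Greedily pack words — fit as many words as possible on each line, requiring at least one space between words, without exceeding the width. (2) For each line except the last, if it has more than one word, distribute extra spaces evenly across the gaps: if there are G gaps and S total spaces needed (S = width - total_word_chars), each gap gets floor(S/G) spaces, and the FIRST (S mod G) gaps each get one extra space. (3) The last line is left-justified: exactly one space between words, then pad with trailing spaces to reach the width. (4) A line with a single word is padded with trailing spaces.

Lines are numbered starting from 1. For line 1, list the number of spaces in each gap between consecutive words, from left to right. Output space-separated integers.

Line 1: ['ocean', 'up', 'diamond'] (min_width=16, slack=2)
Line 2: ['golden', 'content'] (min_width=14, slack=4)
Line 3: ['butterfly', 'all', 'make'] (min_width=18, slack=0)
Line 4: ['as', 'curtain'] (min_width=10, slack=8)
Line 5: ['pharmacy', 'night', 'any'] (min_width=18, slack=0)
Line 6: ['were'] (min_width=4, slack=14)

Answer: 2 2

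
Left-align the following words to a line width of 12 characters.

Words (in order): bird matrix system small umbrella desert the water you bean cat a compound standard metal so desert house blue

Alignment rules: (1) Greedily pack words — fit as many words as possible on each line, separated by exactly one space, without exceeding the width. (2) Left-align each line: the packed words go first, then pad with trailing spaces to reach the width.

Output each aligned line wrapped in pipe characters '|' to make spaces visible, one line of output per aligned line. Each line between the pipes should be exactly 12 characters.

Line 1: ['bird', 'matrix'] (min_width=11, slack=1)
Line 2: ['system', 'small'] (min_width=12, slack=0)
Line 3: ['umbrella'] (min_width=8, slack=4)
Line 4: ['desert', 'the'] (min_width=10, slack=2)
Line 5: ['water', 'you'] (min_width=9, slack=3)
Line 6: ['bean', 'cat', 'a'] (min_width=10, slack=2)
Line 7: ['compound'] (min_width=8, slack=4)
Line 8: ['standard'] (min_width=8, slack=4)
Line 9: ['metal', 'so'] (min_width=8, slack=4)
Line 10: ['desert', 'house'] (min_width=12, slack=0)
Line 11: ['blue'] (min_width=4, slack=8)

Answer: |bird matrix |
|system small|
|umbrella    |
|desert the  |
|water you   |
|bean cat a  |
|compound    |
|standard    |
|metal so    |
|desert house|
|blue        |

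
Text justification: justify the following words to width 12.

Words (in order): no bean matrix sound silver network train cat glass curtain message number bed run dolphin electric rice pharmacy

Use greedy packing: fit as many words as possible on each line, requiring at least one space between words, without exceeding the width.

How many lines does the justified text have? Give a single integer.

Line 1: ['no', 'bean'] (min_width=7, slack=5)
Line 2: ['matrix', 'sound'] (min_width=12, slack=0)
Line 3: ['silver'] (min_width=6, slack=6)
Line 4: ['network'] (min_width=7, slack=5)
Line 5: ['train', 'cat'] (min_width=9, slack=3)
Line 6: ['glass'] (min_width=5, slack=7)
Line 7: ['curtain'] (min_width=7, slack=5)
Line 8: ['message'] (min_width=7, slack=5)
Line 9: ['number', 'bed'] (min_width=10, slack=2)
Line 10: ['run', 'dolphin'] (min_width=11, slack=1)
Line 11: ['electric'] (min_width=8, slack=4)
Line 12: ['rice'] (min_width=4, slack=8)
Line 13: ['pharmacy'] (min_width=8, slack=4)
Total lines: 13

Answer: 13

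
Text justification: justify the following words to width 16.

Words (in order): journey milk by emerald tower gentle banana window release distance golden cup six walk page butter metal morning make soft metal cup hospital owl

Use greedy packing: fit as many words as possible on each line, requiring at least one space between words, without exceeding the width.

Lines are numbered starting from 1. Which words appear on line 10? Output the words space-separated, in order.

Line 1: ['journey', 'milk', 'by'] (min_width=15, slack=1)
Line 2: ['emerald', 'tower'] (min_width=13, slack=3)
Line 3: ['gentle', 'banana'] (min_width=13, slack=3)
Line 4: ['window', 'release'] (min_width=14, slack=2)
Line 5: ['distance', 'golden'] (min_width=15, slack=1)
Line 6: ['cup', 'six', 'walk'] (min_width=12, slack=4)
Line 7: ['page', 'butter'] (min_width=11, slack=5)
Line 8: ['metal', 'morning'] (min_width=13, slack=3)
Line 9: ['make', 'soft', 'metal'] (min_width=15, slack=1)
Line 10: ['cup', 'hospital', 'owl'] (min_width=16, slack=0)

Answer: cup hospital owl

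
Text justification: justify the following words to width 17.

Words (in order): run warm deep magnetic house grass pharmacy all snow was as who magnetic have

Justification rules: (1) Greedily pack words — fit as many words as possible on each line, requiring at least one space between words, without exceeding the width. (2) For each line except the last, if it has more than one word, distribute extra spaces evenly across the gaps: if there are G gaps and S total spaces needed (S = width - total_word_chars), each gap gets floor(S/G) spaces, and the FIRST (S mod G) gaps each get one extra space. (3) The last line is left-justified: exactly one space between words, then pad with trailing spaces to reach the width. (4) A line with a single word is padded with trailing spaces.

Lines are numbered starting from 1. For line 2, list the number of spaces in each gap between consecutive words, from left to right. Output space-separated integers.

Answer: 4

Derivation:
Line 1: ['run', 'warm', 'deep'] (min_width=13, slack=4)
Line 2: ['magnetic', 'house'] (min_width=14, slack=3)
Line 3: ['grass', 'pharmacy'] (min_width=14, slack=3)
Line 4: ['all', 'snow', 'was', 'as'] (min_width=15, slack=2)
Line 5: ['who', 'magnetic', 'have'] (min_width=17, slack=0)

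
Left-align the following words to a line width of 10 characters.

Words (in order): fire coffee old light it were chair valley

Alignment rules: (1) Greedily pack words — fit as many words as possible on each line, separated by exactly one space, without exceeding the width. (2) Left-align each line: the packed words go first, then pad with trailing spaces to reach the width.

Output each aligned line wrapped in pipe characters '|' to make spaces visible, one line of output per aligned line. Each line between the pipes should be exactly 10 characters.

Answer: |fire      |
|coffee old|
|light it  |
|were chair|
|valley    |

Derivation:
Line 1: ['fire'] (min_width=4, slack=6)
Line 2: ['coffee', 'old'] (min_width=10, slack=0)
Line 3: ['light', 'it'] (min_width=8, slack=2)
Line 4: ['were', 'chair'] (min_width=10, slack=0)
Line 5: ['valley'] (min_width=6, slack=4)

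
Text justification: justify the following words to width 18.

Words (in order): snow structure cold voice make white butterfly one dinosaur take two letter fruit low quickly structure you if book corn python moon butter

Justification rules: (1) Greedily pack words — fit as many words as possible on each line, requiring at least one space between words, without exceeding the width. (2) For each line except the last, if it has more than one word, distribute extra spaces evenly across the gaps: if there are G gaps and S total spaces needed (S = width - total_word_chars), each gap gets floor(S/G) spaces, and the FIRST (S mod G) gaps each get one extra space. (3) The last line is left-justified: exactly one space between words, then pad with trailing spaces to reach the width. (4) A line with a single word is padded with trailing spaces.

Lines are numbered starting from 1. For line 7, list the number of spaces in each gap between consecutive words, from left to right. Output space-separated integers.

Answer: 2 2

Derivation:
Line 1: ['snow', 'structure'] (min_width=14, slack=4)
Line 2: ['cold', 'voice', 'make'] (min_width=15, slack=3)
Line 3: ['white', 'butterfly'] (min_width=15, slack=3)
Line 4: ['one', 'dinosaur', 'take'] (min_width=17, slack=1)
Line 5: ['two', 'letter', 'fruit'] (min_width=16, slack=2)
Line 6: ['low', 'quickly'] (min_width=11, slack=7)
Line 7: ['structure', 'you', 'if'] (min_width=16, slack=2)
Line 8: ['book', 'corn', 'python'] (min_width=16, slack=2)
Line 9: ['moon', 'butter'] (min_width=11, slack=7)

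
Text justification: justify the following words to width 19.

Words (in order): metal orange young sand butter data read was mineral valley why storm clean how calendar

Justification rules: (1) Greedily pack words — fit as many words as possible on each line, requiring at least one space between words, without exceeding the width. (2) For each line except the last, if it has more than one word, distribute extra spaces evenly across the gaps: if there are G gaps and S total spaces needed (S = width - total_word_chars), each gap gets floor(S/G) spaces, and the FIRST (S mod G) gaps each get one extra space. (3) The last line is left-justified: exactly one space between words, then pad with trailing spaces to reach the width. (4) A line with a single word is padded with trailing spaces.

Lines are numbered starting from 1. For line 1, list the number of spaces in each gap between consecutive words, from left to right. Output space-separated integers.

Answer: 2 1

Derivation:
Line 1: ['metal', 'orange', 'young'] (min_width=18, slack=1)
Line 2: ['sand', 'butter', 'data'] (min_width=16, slack=3)
Line 3: ['read', 'was', 'mineral'] (min_width=16, slack=3)
Line 4: ['valley', 'why', 'storm'] (min_width=16, slack=3)
Line 5: ['clean', 'how', 'calendar'] (min_width=18, slack=1)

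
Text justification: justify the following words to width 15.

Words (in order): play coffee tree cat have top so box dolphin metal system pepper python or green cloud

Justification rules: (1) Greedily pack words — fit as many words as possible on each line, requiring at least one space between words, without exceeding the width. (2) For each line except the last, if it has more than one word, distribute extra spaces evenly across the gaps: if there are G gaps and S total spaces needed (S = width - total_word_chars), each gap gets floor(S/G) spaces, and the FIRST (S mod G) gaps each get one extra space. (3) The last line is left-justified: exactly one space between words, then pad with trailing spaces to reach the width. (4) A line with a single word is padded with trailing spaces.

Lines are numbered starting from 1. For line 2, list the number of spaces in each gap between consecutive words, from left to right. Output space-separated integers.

Line 1: ['play', 'coffee'] (min_width=11, slack=4)
Line 2: ['tree', 'cat', 'have'] (min_width=13, slack=2)
Line 3: ['top', 'so', 'box'] (min_width=10, slack=5)
Line 4: ['dolphin', 'metal'] (min_width=13, slack=2)
Line 5: ['system', 'pepper'] (min_width=13, slack=2)
Line 6: ['python', 'or', 'green'] (min_width=15, slack=0)
Line 7: ['cloud'] (min_width=5, slack=10)

Answer: 2 2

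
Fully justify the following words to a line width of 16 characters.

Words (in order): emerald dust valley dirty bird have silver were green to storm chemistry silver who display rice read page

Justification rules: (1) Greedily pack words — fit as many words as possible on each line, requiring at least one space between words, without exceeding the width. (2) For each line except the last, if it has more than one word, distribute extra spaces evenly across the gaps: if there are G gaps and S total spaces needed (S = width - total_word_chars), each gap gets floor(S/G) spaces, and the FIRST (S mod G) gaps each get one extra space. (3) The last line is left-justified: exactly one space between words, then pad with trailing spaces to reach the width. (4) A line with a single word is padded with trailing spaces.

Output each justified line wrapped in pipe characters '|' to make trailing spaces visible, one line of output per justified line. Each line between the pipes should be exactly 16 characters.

Line 1: ['emerald', 'dust'] (min_width=12, slack=4)
Line 2: ['valley', 'dirty'] (min_width=12, slack=4)
Line 3: ['bird', 'have', 'silver'] (min_width=16, slack=0)
Line 4: ['were', 'green', 'to'] (min_width=13, slack=3)
Line 5: ['storm', 'chemistry'] (min_width=15, slack=1)
Line 6: ['silver', 'who'] (min_width=10, slack=6)
Line 7: ['display', 'rice'] (min_width=12, slack=4)
Line 8: ['read', 'page'] (min_width=9, slack=7)

Answer: |emerald     dust|
|valley     dirty|
|bird have silver|
|were   green  to|
|storm  chemistry|
|silver       who|
|display     rice|
|read page       |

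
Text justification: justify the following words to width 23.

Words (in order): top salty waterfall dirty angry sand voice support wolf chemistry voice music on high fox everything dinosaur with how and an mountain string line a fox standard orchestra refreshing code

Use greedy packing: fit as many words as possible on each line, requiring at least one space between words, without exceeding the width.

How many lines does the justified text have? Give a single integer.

Answer: 9

Derivation:
Line 1: ['top', 'salty', 'waterfall'] (min_width=19, slack=4)
Line 2: ['dirty', 'angry', 'sand', 'voice'] (min_width=22, slack=1)
Line 3: ['support', 'wolf', 'chemistry'] (min_width=22, slack=1)
Line 4: ['voice', 'music', 'on', 'high', 'fox'] (min_width=23, slack=0)
Line 5: ['everything', 'dinosaur'] (min_width=19, slack=4)
Line 6: ['with', 'how', 'and', 'an'] (min_width=15, slack=8)
Line 7: ['mountain', 'string', 'line', 'a'] (min_width=22, slack=1)
Line 8: ['fox', 'standard', 'orchestra'] (min_width=22, slack=1)
Line 9: ['refreshing', 'code'] (min_width=15, slack=8)
Total lines: 9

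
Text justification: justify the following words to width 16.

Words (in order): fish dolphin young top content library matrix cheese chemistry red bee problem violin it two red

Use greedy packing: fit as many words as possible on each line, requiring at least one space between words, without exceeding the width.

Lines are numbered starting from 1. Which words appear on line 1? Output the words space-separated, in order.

Answer: fish dolphin

Derivation:
Line 1: ['fish', 'dolphin'] (min_width=12, slack=4)
Line 2: ['young', 'top'] (min_width=9, slack=7)
Line 3: ['content', 'library'] (min_width=15, slack=1)
Line 4: ['matrix', 'cheese'] (min_width=13, slack=3)
Line 5: ['chemistry', 'red'] (min_width=13, slack=3)
Line 6: ['bee', 'problem'] (min_width=11, slack=5)
Line 7: ['violin', 'it', 'two'] (min_width=13, slack=3)
Line 8: ['red'] (min_width=3, slack=13)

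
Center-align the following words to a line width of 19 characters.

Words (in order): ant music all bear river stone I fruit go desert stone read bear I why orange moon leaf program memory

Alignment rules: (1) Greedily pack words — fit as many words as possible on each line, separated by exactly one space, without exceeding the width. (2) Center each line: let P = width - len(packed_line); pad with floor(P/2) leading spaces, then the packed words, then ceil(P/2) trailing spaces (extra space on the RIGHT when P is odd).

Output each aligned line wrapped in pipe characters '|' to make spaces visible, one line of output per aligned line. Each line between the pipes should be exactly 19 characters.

Answer: |ant music all bear |
|river stone I fruit|
|  go desert stone  |
|  read bear I why  |
| orange moon leaf  |
|  program memory   |

Derivation:
Line 1: ['ant', 'music', 'all', 'bear'] (min_width=18, slack=1)
Line 2: ['river', 'stone', 'I', 'fruit'] (min_width=19, slack=0)
Line 3: ['go', 'desert', 'stone'] (min_width=15, slack=4)
Line 4: ['read', 'bear', 'I', 'why'] (min_width=15, slack=4)
Line 5: ['orange', 'moon', 'leaf'] (min_width=16, slack=3)
Line 6: ['program', 'memory'] (min_width=14, slack=5)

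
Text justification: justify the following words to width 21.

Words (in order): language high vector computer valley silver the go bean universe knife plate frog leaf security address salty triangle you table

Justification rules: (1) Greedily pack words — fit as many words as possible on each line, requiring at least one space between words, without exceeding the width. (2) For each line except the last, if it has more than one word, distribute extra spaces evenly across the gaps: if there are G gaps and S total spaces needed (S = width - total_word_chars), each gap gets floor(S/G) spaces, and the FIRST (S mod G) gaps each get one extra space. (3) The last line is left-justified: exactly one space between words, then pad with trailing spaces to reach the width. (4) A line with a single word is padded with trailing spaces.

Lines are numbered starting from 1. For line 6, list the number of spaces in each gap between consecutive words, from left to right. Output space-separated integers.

Answer: 9

Derivation:
Line 1: ['language', 'high', 'vector'] (min_width=20, slack=1)
Line 2: ['computer', 'valley'] (min_width=15, slack=6)
Line 3: ['silver', 'the', 'go', 'bean'] (min_width=18, slack=3)
Line 4: ['universe', 'knife', 'plate'] (min_width=20, slack=1)
Line 5: ['frog', 'leaf', 'security'] (min_width=18, slack=3)
Line 6: ['address', 'salty'] (min_width=13, slack=8)
Line 7: ['triangle', 'you', 'table'] (min_width=18, slack=3)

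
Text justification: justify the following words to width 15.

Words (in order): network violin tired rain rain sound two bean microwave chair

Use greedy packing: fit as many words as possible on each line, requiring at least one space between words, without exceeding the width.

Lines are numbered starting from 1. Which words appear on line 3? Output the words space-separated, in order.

Answer: sound two bean

Derivation:
Line 1: ['network', 'violin'] (min_width=14, slack=1)
Line 2: ['tired', 'rain', 'rain'] (min_width=15, slack=0)
Line 3: ['sound', 'two', 'bean'] (min_width=14, slack=1)
Line 4: ['microwave', 'chair'] (min_width=15, slack=0)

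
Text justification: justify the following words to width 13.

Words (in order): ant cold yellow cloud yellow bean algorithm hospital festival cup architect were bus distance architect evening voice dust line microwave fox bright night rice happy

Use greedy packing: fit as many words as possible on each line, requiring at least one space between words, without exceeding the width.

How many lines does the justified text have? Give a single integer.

Answer: 15

Derivation:
Line 1: ['ant', 'cold'] (min_width=8, slack=5)
Line 2: ['yellow', 'cloud'] (min_width=12, slack=1)
Line 3: ['yellow', 'bean'] (min_width=11, slack=2)
Line 4: ['algorithm'] (min_width=9, slack=4)
Line 5: ['hospital'] (min_width=8, slack=5)
Line 6: ['festival', 'cup'] (min_width=12, slack=1)
Line 7: ['architect'] (min_width=9, slack=4)
Line 8: ['were', 'bus'] (min_width=8, slack=5)
Line 9: ['distance'] (min_width=8, slack=5)
Line 10: ['architect'] (min_width=9, slack=4)
Line 11: ['evening', 'voice'] (min_width=13, slack=0)
Line 12: ['dust', 'line'] (min_width=9, slack=4)
Line 13: ['microwave', 'fox'] (min_width=13, slack=0)
Line 14: ['bright', 'night'] (min_width=12, slack=1)
Line 15: ['rice', 'happy'] (min_width=10, slack=3)
Total lines: 15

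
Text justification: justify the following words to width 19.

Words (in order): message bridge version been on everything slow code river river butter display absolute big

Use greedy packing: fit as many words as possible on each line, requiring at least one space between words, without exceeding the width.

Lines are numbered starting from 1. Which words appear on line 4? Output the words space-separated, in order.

Line 1: ['message', 'bridge'] (min_width=14, slack=5)
Line 2: ['version', 'been', 'on'] (min_width=15, slack=4)
Line 3: ['everything', 'slow'] (min_width=15, slack=4)
Line 4: ['code', 'river', 'river'] (min_width=16, slack=3)
Line 5: ['butter', 'display'] (min_width=14, slack=5)
Line 6: ['absolute', 'big'] (min_width=12, slack=7)

Answer: code river river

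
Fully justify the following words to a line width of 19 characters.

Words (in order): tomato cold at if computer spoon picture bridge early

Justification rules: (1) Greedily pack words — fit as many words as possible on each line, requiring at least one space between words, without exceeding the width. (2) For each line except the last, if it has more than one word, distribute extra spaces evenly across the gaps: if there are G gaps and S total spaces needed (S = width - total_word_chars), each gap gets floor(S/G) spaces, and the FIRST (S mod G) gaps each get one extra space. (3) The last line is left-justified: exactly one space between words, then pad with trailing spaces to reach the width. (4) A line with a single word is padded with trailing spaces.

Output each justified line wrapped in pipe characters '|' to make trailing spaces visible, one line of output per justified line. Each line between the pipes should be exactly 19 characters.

Line 1: ['tomato', 'cold', 'at', 'if'] (min_width=17, slack=2)
Line 2: ['computer', 'spoon'] (min_width=14, slack=5)
Line 3: ['picture', 'bridge'] (min_width=14, slack=5)
Line 4: ['early'] (min_width=5, slack=14)

Answer: |tomato  cold  at if|
|computer      spoon|
|picture      bridge|
|early              |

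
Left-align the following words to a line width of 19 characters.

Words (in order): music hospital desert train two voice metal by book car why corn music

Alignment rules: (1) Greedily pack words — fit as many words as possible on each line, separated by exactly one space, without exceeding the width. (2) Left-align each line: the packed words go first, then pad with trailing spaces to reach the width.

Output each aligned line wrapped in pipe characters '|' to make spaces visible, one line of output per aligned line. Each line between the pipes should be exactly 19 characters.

Line 1: ['music', 'hospital'] (min_width=14, slack=5)
Line 2: ['desert', 'train', 'two'] (min_width=16, slack=3)
Line 3: ['voice', 'metal', 'by', 'book'] (min_width=19, slack=0)
Line 4: ['car', 'why', 'corn', 'music'] (min_width=18, slack=1)

Answer: |music hospital     |
|desert train two   |
|voice metal by book|
|car why corn music |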